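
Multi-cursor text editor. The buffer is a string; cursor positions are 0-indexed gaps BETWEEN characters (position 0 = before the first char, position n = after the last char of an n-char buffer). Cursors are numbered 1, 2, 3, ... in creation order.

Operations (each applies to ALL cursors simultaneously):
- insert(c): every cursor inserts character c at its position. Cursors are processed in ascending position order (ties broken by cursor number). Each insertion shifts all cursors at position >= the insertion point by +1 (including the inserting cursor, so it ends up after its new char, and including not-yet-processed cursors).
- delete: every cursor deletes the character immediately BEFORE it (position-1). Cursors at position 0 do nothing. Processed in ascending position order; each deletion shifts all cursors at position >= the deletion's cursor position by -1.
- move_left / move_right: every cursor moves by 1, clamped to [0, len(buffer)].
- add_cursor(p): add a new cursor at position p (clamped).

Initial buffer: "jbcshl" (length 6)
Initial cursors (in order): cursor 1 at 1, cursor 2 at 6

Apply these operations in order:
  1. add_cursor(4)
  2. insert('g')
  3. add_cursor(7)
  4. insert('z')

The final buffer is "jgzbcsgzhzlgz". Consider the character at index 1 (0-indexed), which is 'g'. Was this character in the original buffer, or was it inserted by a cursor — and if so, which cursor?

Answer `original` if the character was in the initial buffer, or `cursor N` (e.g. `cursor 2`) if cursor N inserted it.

Answer: cursor 1

Derivation:
After op 1 (add_cursor(4)): buffer="jbcshl" (len 6), cursors c1@1 c3@4 c2@6, authorship ......
After op 2 (insert('g')): buffer="jgbcsghlg" (len 9), cursors c1@2 c3@6 c2@9, authorship .1...3..2
After op 3 (add_cursor(7)): buffer="jgbcsghlg" (len 9), cursors c1@2 c3@6 c4@7 c2@9, authorship .1...3..2
After op 4 (insert('z')): buffer="jgzbcsgzhzlgz" (len 13), cursors c1@3 c3@8 c4@10 c2@13, authorship .11...33.4.22
Authorship (.=original, N=cursor N): . 1 1 . . . 3 3 . 4 . 2 2
Index 1: author = 1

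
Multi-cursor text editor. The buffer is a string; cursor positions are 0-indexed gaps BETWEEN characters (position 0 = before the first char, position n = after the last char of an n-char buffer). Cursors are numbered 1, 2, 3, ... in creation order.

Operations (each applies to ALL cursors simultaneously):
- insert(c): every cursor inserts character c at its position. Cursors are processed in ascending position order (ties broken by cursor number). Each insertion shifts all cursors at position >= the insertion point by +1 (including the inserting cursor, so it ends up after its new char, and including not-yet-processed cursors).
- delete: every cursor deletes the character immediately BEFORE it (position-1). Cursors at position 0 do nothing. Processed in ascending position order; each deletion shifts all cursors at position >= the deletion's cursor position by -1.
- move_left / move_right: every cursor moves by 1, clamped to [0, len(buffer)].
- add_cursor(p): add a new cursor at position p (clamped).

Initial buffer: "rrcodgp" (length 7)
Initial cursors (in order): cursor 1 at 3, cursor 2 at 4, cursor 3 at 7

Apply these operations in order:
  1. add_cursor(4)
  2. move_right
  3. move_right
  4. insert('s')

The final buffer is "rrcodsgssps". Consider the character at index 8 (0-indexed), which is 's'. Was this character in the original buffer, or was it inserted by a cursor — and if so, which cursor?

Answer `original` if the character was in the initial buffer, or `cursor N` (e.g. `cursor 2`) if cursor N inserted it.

Answer: cursor 4

Derivation:
After op 1 (add_cursor(4)): buffer="rrcodgp" (len 7), cursors c1@3 c2@4 c4@4 c3@7, authorship .......
After op 2 (move_right): buffer="rrcodgp" (len 7), cursors c1@4 c2@5 c4@5 c3@7, authorship .......
After op 3 (move_right): buffer="rrcodgp" (len 7), cursors c1@5 c2@6 c4@6 c3@7, authorship .......
After op 4 (insert('s')): buffer="rrcodsgssps" (len 11), cursors c1@6 c2@9 c4@9 c3@11, authorship .....1.24.3
Authorship (.=original, N=cursor N): . . . . . 1 . 2 4 . 3
Index 8: author = 4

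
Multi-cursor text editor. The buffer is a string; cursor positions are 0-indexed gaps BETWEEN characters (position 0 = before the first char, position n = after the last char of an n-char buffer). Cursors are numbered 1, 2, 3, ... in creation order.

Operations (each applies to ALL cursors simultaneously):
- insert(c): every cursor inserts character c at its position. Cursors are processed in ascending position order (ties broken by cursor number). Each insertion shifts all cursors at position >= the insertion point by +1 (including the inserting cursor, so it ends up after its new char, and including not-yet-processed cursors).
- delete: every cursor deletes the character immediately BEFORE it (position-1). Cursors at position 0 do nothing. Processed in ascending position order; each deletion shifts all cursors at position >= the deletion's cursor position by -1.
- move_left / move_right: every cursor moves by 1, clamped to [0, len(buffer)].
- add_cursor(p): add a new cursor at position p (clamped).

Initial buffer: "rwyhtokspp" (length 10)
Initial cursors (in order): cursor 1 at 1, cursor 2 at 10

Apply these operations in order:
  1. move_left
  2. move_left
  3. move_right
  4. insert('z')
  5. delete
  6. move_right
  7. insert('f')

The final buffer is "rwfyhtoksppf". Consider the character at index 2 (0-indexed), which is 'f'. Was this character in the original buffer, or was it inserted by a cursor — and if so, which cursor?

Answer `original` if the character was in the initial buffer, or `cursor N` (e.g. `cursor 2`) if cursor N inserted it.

Answer: cursor 1

Derivation:
After op 1 (move_left): buffer="rwyhtokspp" (len 10), cursors c1@0 c2@9, authorship ..........
After op 2 (move_left): buffer="rwyhtokspp" (len 10), cursors c1@0 c2@8, authorship ..........
After op 3 (move_right): buffer="rwyhtokspp" (len 10), cursors c1@1 c2@9, authorship ..........
After op 4 (insert('z')): buffer="rzwyhtokspzp" (len 12), cursors c1@2 c2@11, authorship .1........2.
After op 5 (delete): buffer="rwyhtokspp" (len 10), cursors c1@1 c2@9, authorship ..........
After op 6 (move_right): buffer="rwyhtokspp" (len 10), cursors c1@2 c2@10, authorship ..........
After op 7 (insert('f')): buffer="rwfyhtoksppf" (len 12), cursors c1@3 c2@12, authorship ..1........2
Authorship (.=original, N=cursor N): . . 1 . . . . . . . . 2
Index 2: author = 1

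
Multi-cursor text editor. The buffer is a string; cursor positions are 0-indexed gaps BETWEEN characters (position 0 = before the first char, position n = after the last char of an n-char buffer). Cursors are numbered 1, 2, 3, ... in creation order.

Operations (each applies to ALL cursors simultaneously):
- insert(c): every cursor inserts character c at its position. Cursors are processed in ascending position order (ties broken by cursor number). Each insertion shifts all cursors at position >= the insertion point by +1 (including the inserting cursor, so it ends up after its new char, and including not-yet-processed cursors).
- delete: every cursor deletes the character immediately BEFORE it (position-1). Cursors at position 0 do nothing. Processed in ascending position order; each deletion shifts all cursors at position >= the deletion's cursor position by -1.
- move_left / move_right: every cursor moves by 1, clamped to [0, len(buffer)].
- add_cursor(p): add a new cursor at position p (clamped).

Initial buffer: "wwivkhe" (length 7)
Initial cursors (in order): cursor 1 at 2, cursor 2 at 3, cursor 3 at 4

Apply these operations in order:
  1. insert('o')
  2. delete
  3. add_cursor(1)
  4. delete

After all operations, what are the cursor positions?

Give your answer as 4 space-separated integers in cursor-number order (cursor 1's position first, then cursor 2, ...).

Answer: 0 0 0 0

Derivation:
After op 1 (insert('o')): buffer="wwoiovokhe" (len 10), cursors c1@3 c2@5 c3@7, authorship ..1.2.3...
After op 2 (delete): buffer="wwivkhe" (len 7), cursors c1@2 c2@3 c3@4, authorship .......
After op 3 (add_cursor(1)): buffer="wwivkhe" (len 7), cursors c4@1 c1@2 c2@3 c3@4, authorship .......
After op 4 (delete): buffer="khe" (len 3), cursors c1@0 c2@0 c3@0 c4@0, authorship ...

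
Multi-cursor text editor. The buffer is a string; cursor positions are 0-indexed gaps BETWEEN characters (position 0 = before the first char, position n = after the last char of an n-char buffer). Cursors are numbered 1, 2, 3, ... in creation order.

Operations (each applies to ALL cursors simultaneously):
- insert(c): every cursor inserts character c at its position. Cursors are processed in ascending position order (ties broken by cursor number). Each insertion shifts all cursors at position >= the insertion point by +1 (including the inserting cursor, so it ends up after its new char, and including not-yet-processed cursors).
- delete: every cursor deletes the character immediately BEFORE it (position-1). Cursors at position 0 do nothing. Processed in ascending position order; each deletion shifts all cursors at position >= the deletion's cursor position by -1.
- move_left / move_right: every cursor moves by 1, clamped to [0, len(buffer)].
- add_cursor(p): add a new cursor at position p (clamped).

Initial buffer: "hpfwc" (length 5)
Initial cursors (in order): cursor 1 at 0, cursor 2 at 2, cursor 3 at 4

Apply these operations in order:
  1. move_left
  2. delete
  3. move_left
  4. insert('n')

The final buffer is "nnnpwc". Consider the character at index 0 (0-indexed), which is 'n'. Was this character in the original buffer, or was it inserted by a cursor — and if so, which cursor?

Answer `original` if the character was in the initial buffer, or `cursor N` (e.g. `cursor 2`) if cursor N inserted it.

Answer: cursor 1

Derivation:
After op 1 (move_left): buffer="hpfwc" (len 5), cursors c1@0 c2@1 c3@3, authorship .....
After op 2 (delete): buffer="pwc" (len 3), cursors c1@0 c2@0 c3@1, authorship ...
After op 3 (move_left): buffer="pwc" (len 3), cursors c1@0 c2@0 c3@0, authorship ...
After op 4 (insert('n')): buffer="nnnpwc" (len 6), cursors c1@3 c2@3 c3@3, authorship 123...
Authorship (.=original, N=cursor N): 1 2 3 . . .
Index 0: author = 1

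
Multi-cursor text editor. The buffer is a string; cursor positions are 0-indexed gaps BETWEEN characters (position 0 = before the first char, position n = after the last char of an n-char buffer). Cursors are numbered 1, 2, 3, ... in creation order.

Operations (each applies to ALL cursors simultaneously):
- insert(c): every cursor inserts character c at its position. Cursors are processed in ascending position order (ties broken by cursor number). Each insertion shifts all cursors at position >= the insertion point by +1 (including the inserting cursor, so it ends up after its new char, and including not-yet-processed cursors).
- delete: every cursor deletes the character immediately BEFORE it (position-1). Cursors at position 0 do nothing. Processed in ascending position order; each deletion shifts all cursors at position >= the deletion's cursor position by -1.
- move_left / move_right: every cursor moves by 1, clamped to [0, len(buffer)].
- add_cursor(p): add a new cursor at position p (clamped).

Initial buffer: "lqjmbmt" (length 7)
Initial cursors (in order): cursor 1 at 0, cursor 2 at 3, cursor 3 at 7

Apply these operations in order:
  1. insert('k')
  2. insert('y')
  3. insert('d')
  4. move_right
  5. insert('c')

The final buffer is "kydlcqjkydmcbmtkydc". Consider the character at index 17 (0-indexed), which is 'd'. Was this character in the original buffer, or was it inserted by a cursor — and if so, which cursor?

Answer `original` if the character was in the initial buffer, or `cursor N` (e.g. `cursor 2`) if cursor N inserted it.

After op 1 (insert('k')): buffer="klqjkmbmtk" (len 10), cursors c1@1 c2@5 c3@10, authorship 1...2....3
After op 2 (insert('y')): buffer="kylqjkymbmtky" (len 13), cursors c1@2 c2@7 c3@13, authorship 11...22....33
After op 3 (insert('d')): buffer="kydlqjkydmbmtkyd" (len 16), cursors c1@3 c2@9 c3@16, authorship 111...222....333
After op 4 (move_right): buffer="kydlqjkydmbmtkyd" (len 16), cursors c1@4 c2@10 c3@16, authorship 111...222....333
After op 5 (insert('c')): buffer="kydlcqjkydmcbmtkydc" (len 19), cursors c1@5 c2@12 c3@19, authorship 111.1..222.2...3333
Authorship (.=original, N=cursor N): 1 1 1 . 1 . . 2 2 2 . 2 . . . 3 3 3 3
Index 17: author = 3

Answer: cursor 3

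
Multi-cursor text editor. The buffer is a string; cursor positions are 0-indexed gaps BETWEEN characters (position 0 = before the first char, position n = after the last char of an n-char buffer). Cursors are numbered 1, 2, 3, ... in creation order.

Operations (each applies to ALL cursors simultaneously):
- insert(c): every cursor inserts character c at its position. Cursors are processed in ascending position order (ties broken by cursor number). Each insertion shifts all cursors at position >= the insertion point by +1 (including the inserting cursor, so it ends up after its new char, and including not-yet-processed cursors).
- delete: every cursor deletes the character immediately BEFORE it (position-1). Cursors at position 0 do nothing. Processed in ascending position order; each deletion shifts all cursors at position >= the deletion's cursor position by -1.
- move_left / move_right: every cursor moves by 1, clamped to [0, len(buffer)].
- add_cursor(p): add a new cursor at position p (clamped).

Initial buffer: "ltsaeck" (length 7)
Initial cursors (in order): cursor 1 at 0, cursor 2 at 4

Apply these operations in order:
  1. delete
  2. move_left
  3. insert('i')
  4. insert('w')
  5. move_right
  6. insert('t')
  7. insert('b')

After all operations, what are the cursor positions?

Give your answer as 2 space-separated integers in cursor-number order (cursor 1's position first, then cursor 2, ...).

Answer: 5 11

Derivation:
After op 1 (delete): buffer="ltseck" (len 6), cursors c1@0 c2@3, authorship ......
After op 2 (move_left): buffer="ltseck" (len 6), cursors c1@0 c2@2, authorship ......
After op 3 (insert('i')): buffer="iltiseck" (len 8), cursors c1@1 c2@4, authorship 1..2....
After op 4 (insert('w')): buffer="iwltiwseck" (len 10), cursors c1@2 c2@6, authorship 11..22....
After op 5 (move_right): buffer="iwltiwseck" (len 10), cursors c1@3 c2@7, authorship 11..22....
After op 6 (insert('t')): buffer="iwlttiwsteck" (len 12), cursors c1@4 c2@9, authorship 11.1.22.2...
After op 7 (insert('b')): buffer="iwltbtiwstbeck" (len 14), cursors c1@5 c2@11, authorship 11.11.22.22...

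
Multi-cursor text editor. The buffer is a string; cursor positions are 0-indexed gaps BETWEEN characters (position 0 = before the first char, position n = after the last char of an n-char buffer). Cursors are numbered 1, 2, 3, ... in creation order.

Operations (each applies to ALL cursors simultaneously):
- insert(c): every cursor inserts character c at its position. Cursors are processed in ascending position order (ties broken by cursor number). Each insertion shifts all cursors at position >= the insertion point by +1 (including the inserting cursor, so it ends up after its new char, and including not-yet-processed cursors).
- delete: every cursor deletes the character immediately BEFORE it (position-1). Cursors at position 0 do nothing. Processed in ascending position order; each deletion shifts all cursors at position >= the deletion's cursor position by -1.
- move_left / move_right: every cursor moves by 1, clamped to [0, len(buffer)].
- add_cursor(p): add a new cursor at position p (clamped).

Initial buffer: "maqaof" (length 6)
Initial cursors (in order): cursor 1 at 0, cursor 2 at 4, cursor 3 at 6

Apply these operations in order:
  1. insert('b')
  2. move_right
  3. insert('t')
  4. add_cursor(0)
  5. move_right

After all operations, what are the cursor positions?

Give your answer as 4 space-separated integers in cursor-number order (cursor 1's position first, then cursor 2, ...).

Answer: 4 10 12 1

Derivation:
After op 1 (insert('b')): buffer="bmaqabofb" (len 9), cursors c1@1 c2@6 c3@9, authorship 1....2..3
After op 2 (move_right): buffer="bmaqabofb" (len 9), cursors c1@2 c2@7 c3@9, authorship 1....2..3
After op 3 (insert('t')): buffer="bmtaqabotfbt" (len 12), cursors c1@3 c2@9 c3@12, authorship 1.1...2.2.33
After op 4 (add_cursor(0)): buffer="bmtaqabotfbt" (len 12), cursors c4@0 c1@3 c2@9 c3@12, authorship 1.1...2.2.33
After op 5 (move_right): buffer="bmtaqabotfbt" (len 12), cursors c4@1 c1@4 c2@10 c3@12, authorship 1.1...2.2.33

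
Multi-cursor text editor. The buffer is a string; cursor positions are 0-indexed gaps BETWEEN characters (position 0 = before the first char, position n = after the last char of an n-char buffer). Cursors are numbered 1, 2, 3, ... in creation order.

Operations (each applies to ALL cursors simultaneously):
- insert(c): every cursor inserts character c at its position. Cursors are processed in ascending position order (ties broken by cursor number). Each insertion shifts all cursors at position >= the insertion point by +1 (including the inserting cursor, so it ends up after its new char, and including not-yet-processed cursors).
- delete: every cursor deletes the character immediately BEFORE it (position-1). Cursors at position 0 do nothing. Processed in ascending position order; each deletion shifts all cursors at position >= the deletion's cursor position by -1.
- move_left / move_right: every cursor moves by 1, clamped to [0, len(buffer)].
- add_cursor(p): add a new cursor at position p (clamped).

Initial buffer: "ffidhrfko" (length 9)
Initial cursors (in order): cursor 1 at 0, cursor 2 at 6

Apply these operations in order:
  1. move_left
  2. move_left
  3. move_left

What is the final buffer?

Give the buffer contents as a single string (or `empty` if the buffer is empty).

After op 1 (move_left): buffer="ffidhrfko" (len 9), cursors c1@0 c2@5, authorship .........
After op 2 (move_left): buffer="ffidhrfko" (len 9), cursors c1@0 c2@4, authorship .........
After op 3 (move_left): buffer="ffidhrfko" (len 9), cursors c1@0 c2@3, authorship .........

Answer: ffidhrfko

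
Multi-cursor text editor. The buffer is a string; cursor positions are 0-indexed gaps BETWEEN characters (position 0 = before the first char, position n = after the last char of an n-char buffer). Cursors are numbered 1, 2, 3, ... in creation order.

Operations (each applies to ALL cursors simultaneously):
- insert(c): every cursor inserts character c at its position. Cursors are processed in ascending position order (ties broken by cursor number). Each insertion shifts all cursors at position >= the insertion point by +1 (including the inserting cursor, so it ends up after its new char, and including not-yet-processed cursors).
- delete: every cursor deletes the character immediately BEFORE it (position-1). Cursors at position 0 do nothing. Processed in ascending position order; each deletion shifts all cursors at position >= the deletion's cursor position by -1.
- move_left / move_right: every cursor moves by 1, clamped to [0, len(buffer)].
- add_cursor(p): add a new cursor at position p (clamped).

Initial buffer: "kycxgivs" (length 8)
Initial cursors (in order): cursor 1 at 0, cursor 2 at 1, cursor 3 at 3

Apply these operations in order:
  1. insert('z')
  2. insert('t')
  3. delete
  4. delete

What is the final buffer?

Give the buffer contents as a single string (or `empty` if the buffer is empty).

After op 1 (insert('z')): buffer="zkzyczxgivs" (len 11), cursors c1@1 c2@3 c3@6, authorship 1.2..3.....
After op 2 (insert('t')): buffer="ztkztycztxgivs" (len 14), cursors c1@2 c2@5 c3@9, authorship 11.22..33.....
After op 3 (delete): buffer="zkzyczxgivs" (len 11), cursors c1@1 c2@3 c3@6, authorship 1.2..3.....
After op 4 (delete): buffer="kycxgivs" (len 8), cursors c1@0 c2@1 c3@3, authorship ........

Answer: kycxgivs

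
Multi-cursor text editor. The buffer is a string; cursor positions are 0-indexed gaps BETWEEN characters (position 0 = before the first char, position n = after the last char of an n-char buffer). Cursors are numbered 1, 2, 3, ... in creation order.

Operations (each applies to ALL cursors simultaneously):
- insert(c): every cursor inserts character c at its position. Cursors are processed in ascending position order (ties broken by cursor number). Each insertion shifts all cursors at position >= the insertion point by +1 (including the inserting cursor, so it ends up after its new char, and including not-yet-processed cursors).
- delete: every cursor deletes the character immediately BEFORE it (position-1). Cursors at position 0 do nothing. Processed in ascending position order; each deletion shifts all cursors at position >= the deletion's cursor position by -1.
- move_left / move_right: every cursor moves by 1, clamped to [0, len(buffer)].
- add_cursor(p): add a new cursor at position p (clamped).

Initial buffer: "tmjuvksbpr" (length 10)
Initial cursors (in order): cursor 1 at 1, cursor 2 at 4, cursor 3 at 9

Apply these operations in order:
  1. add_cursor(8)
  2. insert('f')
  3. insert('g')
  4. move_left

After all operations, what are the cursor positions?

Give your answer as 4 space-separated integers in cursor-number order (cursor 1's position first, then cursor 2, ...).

After op 1 (add_cursor(8)): buffer="tmjuvksbpr" (len 10), cursors c1@1 c2@4 c4@8 c3@9, authorship ..........
After op 2 (insert('f')): buffer="tfmjufvksbfpfr" (len 14), cursors c1@2 c2@6 c4@11 c3@13, authorship .1...2....4.3.
After op 3 (insert('g')): buffer="tfgmjufgvksbfgpfgr" (len 18), cursors c1@3 c2@8 c4@14 c3@17, authorship .11...22....44.33.
After op 4 (move_left): buffer="tfgmjufgvksbfgpfgr" (len 18), cursors c1@2 c2@7 c4@13 c3@16, authorship .11...22....44.33.

Answer: 2 7 16 13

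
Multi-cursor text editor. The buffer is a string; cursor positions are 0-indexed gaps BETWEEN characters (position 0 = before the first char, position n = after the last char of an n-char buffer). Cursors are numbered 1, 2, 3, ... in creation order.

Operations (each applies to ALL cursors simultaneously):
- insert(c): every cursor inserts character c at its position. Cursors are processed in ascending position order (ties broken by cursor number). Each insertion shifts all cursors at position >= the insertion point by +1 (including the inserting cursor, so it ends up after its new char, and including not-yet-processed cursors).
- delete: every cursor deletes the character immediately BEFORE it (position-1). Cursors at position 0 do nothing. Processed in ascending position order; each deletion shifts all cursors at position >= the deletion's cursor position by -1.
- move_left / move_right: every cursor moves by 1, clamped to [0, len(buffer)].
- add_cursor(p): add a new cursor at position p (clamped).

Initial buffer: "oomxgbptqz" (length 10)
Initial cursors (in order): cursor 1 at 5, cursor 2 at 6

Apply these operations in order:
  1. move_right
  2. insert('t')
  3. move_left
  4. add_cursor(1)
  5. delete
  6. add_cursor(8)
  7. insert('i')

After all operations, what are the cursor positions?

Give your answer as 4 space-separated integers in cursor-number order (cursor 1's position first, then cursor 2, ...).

After op 1 (move_right): buffer="oomxgbptqz" (len 10), cursors c1@6 c2@7, authorship ..........
After op 2 (insert('t')): buffer="oomxgbtpttqz" (len 12), cursors c1@7 c2@9, authorship ......1.2...
After op 3 (move_left): buffer="oomxgbtpttqz" (len 12), cursors c1@6 c2@8, authorship ......1.2...
After op 4 (add_cursor(1)): buffer="oomxgbtpttqz" (len 12), cursors c3@1 c1@6 c2@8, authorship ......1.2...
After op 5 (delete): buffer="omxgtttqz" (len 9), cursors c3@0 c1@4 c2@5, authorship ....12...
After op 6 (add_cursor(8)): buffer="omxgtttqz" (len 9), cursors c3@0 c1@4 c2@5 c4@8, authorship ....12...
After op 7 (insert('i')): buffer="iomxgitittqiz" (len 13), cursors c3@1 c1@6 c2@8 c4@12, authorship 3....1122..4.

Answer: 6 8 1 12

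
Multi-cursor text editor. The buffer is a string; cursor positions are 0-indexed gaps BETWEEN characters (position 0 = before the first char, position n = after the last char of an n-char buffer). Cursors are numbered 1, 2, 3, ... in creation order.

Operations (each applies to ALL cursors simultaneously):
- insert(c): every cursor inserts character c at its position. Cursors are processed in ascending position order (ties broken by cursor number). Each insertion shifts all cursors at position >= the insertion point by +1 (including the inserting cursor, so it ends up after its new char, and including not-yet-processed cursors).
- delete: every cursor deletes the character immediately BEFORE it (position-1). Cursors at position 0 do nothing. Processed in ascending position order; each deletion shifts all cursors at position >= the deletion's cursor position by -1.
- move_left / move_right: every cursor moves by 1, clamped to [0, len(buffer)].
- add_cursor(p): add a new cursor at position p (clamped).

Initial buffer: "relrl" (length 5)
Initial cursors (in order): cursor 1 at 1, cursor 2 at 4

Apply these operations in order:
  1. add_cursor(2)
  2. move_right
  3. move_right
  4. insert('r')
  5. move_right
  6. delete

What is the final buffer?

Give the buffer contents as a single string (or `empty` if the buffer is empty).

Answer: relrr

Derivation:
After op 1 (add_cursor(2)): buffer="relrl" (len 5), cursors c1@1 c3@2 c2@4, authorship .....
After op 2 (move_right): buffer="relrl" (len 5), cursors c1@2 c3@3 c2@5, authorship .....
After op 3 (move_right): buffer="relrl" (len 5), cursors c1@3 c3@4 c2@5, authorship .....
After op 4 (insert('r')): buffer="relrrrlr" (len 8), cursors c1@4 c3@6 c2@8, authorship ...1.3.2
After op 5 (move_right): buffer="relrrrlr" (len 8), cursors c1@5 c3@7 c2@8, authorship ...1.3.2
After op 6 (delete): buffer="relrr" (len 5), cursors c1@4 c2@5 c3@5, authorship ...13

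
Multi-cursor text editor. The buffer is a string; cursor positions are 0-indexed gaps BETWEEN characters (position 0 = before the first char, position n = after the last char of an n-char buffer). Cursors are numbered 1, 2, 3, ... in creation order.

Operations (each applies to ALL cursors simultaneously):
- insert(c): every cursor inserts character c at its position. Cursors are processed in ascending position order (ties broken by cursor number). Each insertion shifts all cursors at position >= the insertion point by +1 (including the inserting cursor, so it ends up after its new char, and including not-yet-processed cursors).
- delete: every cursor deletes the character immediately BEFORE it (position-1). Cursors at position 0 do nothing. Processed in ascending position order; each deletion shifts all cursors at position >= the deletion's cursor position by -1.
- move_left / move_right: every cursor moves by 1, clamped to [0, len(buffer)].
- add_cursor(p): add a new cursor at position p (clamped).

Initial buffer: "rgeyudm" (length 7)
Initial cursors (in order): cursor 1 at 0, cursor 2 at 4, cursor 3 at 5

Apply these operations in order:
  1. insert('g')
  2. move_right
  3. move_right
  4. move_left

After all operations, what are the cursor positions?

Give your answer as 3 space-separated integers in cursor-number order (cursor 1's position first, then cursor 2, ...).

After op 1 (insert('g')): buffer="grgeygugdm" (len 10), cursors c1@1 c2@6 c3@8, authorship 1....2.3..
After op 2 (move_right): buffer="grgeygugdm" (len 10), cursors c1@2 c2@7 c3@9, authorship 1....2.3..
After op 3 (move_right): buffer="grgeygugdm" (len 10), cursors c1@3 c2@8 c3@10, authorship 1....2.3..
After op 4 (move_left): buffer="grgeygugdm" (len 10), cursors c1@2 c2@7 c3@9, authorship 1....2.3..

Answer: 2 7 9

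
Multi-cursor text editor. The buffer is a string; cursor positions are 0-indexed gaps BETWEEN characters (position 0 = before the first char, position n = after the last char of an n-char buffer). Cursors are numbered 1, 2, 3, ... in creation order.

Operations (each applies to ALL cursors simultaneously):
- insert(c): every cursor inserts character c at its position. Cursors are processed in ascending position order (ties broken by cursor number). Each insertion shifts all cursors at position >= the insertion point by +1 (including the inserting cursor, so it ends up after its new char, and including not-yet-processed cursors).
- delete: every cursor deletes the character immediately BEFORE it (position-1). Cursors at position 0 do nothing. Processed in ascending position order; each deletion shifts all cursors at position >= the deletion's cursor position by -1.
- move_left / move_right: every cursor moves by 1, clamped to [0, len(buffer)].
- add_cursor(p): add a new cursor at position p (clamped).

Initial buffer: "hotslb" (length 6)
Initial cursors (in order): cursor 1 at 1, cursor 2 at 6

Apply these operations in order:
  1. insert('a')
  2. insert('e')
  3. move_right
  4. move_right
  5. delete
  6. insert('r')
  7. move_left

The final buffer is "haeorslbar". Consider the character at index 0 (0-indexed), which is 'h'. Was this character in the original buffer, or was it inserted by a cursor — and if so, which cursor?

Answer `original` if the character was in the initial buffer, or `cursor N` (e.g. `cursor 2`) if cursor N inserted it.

After op 1 (insert('a')): buffer="haotslba" (len 8), cursors c1@2 c2@8, authorship .1.....2
After op 2 (insert('e')): buffer="haeotslbae" (len 10), cursors c1@3 c2@10, authorship .11.....22
After op 3 (move_right): buffer="haeotslbae" (len 10), cursors c1@4 c2@10, authorship .11.....22
After op 4 (move_right): buffer="haeotslbae" (len 10), cursors c1@5 c2@10, authorship .11.....22
After op 5 (delete): buffer="haeoslba" (len 8), cursors c1@4 c2@8, authorship .11....2
After op 6 (insert('r')): buffer="haeorslbar" (len 10), cursors c1@5 c2@10, authorship .11.1...22
After op 7 (move_left): buffer="haeorslbar" (len 10), cursors c1@4 c2@9, authorship .11.1...22
Authorship (.=original, N=cursor N): . 1 1 . 1 . . . 2 2
Index 0: author = original

Answer: original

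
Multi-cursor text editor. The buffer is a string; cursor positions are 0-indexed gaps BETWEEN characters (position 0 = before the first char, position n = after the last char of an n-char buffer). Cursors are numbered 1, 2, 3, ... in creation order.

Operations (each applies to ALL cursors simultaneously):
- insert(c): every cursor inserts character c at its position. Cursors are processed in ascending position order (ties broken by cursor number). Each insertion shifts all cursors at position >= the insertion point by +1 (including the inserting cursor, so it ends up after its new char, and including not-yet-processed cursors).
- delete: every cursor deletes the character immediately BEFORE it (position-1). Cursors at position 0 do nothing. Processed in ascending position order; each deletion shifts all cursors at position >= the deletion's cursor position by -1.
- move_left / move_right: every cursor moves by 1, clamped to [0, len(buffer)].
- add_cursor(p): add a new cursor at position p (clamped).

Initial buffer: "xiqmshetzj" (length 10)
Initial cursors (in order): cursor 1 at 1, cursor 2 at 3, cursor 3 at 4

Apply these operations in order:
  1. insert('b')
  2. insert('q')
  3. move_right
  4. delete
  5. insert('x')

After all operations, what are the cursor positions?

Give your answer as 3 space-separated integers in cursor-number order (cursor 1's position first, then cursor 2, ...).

Answer: 4 8 11

Derivation:
After op 1 (insert('b')): buffer="xbiqbmbshetzj" (len 13), cursors c1@2 c2@5 c3@7, authorship .1..2.3......
After op 2 (insert('q')): buffer="xbqiqbqmbqshetzj" (len 16), cursors c1@3 c2@7 c3@10, authorship .11..22.33......
After op 3 (move_right): buffer="xbqiqbqmbqshetzj" (len 16), cursors c1@4 c2@8 c3@11, authorship .11..22.33......
After op 4 (delete): buffer="xbqqbqbqhetzj" (len 13), cursors c1@3 c2@6 c3@8, authorship .11.2233.....
After op 5 (insert('x')): buffer="xbqxqbqxbqxhetzj" (len 16), cursors c1@4 c2@8 c3@11, authorship .111.222333.....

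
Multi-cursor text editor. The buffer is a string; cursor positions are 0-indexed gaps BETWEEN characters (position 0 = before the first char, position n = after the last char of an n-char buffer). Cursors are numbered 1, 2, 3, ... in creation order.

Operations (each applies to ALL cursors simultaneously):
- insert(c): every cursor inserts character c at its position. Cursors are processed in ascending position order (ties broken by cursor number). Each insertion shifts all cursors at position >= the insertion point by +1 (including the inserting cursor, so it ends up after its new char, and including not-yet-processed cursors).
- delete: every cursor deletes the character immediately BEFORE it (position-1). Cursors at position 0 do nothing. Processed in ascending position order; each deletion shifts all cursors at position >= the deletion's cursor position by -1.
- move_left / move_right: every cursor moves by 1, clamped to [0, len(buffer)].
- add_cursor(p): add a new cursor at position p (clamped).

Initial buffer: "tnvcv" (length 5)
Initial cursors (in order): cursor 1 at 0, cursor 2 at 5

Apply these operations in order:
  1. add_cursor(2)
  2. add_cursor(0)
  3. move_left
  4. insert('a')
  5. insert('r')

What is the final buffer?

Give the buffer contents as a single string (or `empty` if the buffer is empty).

After op 1 (add_cursor(2)): buffer="tnvcv" (len 5), cursors c1@0 c3@2 c2@5, authorship .....
After op 2 (add_cursor(0)): buffer="tnvcv" (len 5), cursors c1@0 c4@0 c3@2 c2@5, authorship .....
After op 3 (move_left): buffer="tnvcv" (len 5), cursors c1@0 c4@0 c3@1 c2@4, authorship .....
After op 4 (insert('a')): buffer="aatanvcav" (len 9), cursors c1@2 c4@2 c3@4 c2@8, authorship 14.3...2.
After op 5 (insert('r')): buffer="aarrtarnvcarv" (len 13), cursors c1@4 c4@4 c3@7 c2@12, authorship 1414.33...22.

Answer: aarrtarnvcarv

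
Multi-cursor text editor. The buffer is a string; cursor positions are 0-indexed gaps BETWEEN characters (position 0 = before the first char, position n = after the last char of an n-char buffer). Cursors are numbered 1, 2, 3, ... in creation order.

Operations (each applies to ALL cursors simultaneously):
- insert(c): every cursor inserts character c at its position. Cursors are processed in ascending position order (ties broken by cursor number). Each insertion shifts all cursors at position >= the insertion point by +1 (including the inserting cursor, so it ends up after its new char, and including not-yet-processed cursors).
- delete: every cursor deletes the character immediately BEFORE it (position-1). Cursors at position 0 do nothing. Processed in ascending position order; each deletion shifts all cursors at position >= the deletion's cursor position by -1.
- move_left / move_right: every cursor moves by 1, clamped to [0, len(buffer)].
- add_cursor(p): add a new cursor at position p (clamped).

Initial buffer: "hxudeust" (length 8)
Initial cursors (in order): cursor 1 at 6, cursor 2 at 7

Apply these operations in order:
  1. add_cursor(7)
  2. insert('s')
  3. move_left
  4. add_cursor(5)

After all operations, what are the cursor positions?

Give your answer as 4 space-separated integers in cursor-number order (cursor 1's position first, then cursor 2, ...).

After op 1 (add_cursor(7)): buffer="hxudeust" (len 8), cursors c1@6 c2@7 c3@7, authorship ........
After op 2 (insert('s')): buffer="hxudeusssst" (len 11), cursors c1@7 c2@10 c3@10, authorship ......1.23.
After op 3 (move_left): buffer="hxudeusssst" (len 11), cursors c1@6 c2@9 c3@9, authorship ......1.23.
After op 4 (add_cursor(5)): buffer="hxudeusssst" (len 11), cursors c4@5 c1@6 c2@9 c3@9, authorship ......1.23.

Answer: 6 9 9 5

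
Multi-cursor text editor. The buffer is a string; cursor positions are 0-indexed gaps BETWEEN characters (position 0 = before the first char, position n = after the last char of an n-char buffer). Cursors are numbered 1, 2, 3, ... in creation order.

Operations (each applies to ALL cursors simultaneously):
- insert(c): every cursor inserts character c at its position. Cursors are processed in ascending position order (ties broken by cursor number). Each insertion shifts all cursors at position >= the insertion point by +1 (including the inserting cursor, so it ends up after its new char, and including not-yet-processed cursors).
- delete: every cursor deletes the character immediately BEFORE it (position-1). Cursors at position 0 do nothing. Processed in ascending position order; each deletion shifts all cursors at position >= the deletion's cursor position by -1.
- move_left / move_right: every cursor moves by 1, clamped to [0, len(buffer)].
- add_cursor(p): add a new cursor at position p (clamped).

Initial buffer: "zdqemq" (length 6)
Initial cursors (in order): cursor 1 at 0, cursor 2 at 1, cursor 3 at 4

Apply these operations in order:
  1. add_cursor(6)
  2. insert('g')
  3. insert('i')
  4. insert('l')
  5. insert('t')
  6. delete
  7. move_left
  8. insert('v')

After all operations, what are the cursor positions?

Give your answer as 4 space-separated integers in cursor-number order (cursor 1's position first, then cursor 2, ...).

Answer: 3 8 15 21

Derivation:
After op 1 (add_cursor(6)): buffer="zdqemq" (len 6), cursors c1@0 c2@1 c3@4 c4@6, authorship ......
After op 2 (insert('g')): buffer="gzgdqegmqg" (len 10), cursors c1@1 c2@3 c3@7 c4@10, authorship 1.2...3..4
After op 3 (insert('i')): buffer="gizgidqegimqgi" (len 14), cursors c1@2 c2@5 c3@10 c4@14, authorship 11.22...33..44
After op 4 (insert('l')): buffer="gilzgildqegilmqgil" (len 18), cursors c1@3 c2@7 c3@13 c4@18, authorship 111.222...333..444
After op 5 (insert('t')): buffer="giltzgiltdqegiltmqgilt" (len 22), cursors c1@4 c2@9 c3@16 c4@22, authorship 1111.2222...3333..4444
After op 6 (delete): buffer="gilzgildqegilmqgil" (len 18), cursors c1@3 c2@7 c3@13 c4@18, authorship 111.222...333..444
After op 7 (move_left): buffer="gilzgildqegilmqgil" (len 18), cursors c1@2 c2@6 c3@12 c4@17, authorship 111.222...333..444
After op 8 (insert('v')): buffer="givlzgivldqegivlmqgivl" (len 22), cursors c1@3 c2@8 c3@15 c4@21, authorship 1111.2222...3333..4444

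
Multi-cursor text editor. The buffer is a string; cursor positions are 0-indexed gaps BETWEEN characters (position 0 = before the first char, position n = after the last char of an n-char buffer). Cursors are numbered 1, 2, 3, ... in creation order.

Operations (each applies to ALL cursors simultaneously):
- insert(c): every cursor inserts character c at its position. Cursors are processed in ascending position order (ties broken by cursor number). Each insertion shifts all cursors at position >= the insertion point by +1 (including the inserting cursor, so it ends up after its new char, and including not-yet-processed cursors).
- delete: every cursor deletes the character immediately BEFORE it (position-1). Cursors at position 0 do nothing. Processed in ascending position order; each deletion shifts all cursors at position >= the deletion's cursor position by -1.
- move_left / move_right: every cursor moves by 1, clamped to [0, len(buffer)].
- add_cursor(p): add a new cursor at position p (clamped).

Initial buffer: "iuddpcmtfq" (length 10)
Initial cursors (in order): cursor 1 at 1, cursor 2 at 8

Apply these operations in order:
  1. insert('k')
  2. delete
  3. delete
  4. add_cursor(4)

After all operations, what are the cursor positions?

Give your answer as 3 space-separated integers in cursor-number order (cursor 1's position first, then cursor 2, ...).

Answer: 0 6 4

Derivation:
After op 1 (insert('k')): buffer="ikuddpcmtkfq" (len 12), cursors c1@2 c2@10, authorship .1.......2..
After op 2 (delete): buffer="iuddpcmtfq" (len 10), cursors c1@1 c2@8, authorship ..........
After op 3 (delete): buffer="uddpcmfq" (len 8), cursors c1@0 c2@6, authorship ........
After op 4 (add_cursor(4)): buffer="uddpcmfq" (len 8), cursors c1@0 c3@4 c2@6, authorship ........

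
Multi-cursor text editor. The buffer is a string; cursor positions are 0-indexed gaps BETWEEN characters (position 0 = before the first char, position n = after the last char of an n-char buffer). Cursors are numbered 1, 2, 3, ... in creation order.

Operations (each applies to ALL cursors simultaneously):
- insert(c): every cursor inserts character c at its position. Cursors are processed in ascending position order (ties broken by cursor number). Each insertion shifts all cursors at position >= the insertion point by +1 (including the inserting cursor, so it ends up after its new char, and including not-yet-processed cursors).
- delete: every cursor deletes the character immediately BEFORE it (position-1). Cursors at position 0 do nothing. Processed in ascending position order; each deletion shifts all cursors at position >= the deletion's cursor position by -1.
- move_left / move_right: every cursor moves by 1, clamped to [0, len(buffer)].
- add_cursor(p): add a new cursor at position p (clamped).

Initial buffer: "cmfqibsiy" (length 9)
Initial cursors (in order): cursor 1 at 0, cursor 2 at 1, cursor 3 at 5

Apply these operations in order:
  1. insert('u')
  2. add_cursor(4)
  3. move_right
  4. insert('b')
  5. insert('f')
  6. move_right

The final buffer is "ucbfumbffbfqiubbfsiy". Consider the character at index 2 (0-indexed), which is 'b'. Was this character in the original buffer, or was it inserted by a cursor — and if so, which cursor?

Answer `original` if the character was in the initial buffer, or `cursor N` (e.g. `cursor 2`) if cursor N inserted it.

Answer: cursor 1

Derivation:
After op 1 (insert('u')): buffer="ucumfqiubsiy" (len 12), cursors c1@1 c2@3 c3@8, authorship 1.2....3....
After op 2 (add_cursor(4)): buffer="ucumfqiubsiy" (len 12), cursors c1@1 c2@3 c4@4 c3@8, authorship 1.2....3....
After op 3 (move_right): buffer="ucumfqiubsiy" (len 12), cursors c1@2 c2@4 c4@5 c3@9, authorship 1.2....3....
After op 4 (insert('b')): buffer="ucbumbfbqiubbsiy" (len 16), cursors c1@3 c2@6 c4@8 c3@13, authorship 1.12.2.4..3.3...
After op 5 (insert('f')): buffer="ucbfumbffbfqiubbfsiy" (len 20), cursors c1@4 c2@8 c4@11 c3@17, authorship 1.112.22.44..3.33...
After op 6 (move_right): buffer="ucbfumbffbfqiubbfsiy" (len 20), cursors c1@5 c2@9 c4@12 c3@18, authorship 1.112.22.44..3.33...
Authorship (.=original, N=cursor N): 1 . 1 1 2 . 2 2 . 4 4 . . 3 . 3 3 . . .
Index 2: author = 1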